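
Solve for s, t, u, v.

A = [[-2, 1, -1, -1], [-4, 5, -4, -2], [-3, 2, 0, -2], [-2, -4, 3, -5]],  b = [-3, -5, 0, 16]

Forward elimination on [A|b]:
R2 <- R2 - (2)*R1:  [  0   3  -2   0   1 ]
R3 <- R3 - (3/2)*R1:  [    0   1/2   3/2  -1/2   9/2 ]
R4 <- R4 - (1)*R1:  [  0  -5   4  -4  19 ]
R3 <- R3 - (1/6)*R2:  [    0     0  11/6  -1/2  13/3 ]
R4 <- R4 - (-5/3)*R2:  [    0     0   2/3    -4  62/3 ]
R4 <- R4 - (4/11)*R3:  [      0       0       0  -42/11  210/11 ]
Row echelon form:
[ -2  1    -1      -1  |      -3 ]
[  0  3    -2       0  |       1 ]
[  0  0  11/6    -1/2  |    13/3 ]
[  0  0     0  -42/11  |  210/11 ]
Back-substitution:
v = (210/11) / (-42/11) = -5
u = (13/3 - (-1/2)*(-5)) / (11/6) = 1
t = (1 - (-2)*(1)) / 3 = 1
s = (-3 - (1)*(1) - (-1)*(1) - (-1)*(-5)) / -2 = 4

(4, 1, 1, -5)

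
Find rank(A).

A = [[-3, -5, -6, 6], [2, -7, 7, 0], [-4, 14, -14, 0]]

rank(A) = 2

Row reduction:
R2 <- R2 - (-2/3)*R1:  [     0  -31/3      3      4 ]
R3 <- R3 - (4/3)*R1:  [    0  62/3    -6    -8 ]
R3 <- R3 - (-2)*R2:  [ 0  0  0  0 ]
Row echelon form:
[ -3     -5  -6  6 ]
[  0  -31/3   3  4 ]
[  0      0   0  0 ]
Nonzero rows / pivot columns: 2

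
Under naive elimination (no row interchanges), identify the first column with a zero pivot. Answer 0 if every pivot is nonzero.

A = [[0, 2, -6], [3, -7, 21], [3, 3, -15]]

first zero-pivot column = 1

Naive forward elimination:
Pivot entry (1,1) is zero but row 2 has 3 in column 1 -> naive elimination stops; a row interchange (e.g. R1 <-> R2) would be required here.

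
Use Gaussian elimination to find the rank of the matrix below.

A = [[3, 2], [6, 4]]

Row reduction:
R2 <- R2 - (2)*R1:  [ 0  0 ]
Row echelon form:
[ 3  2 ]
[ 0  0 ]
Nonzero rows / pivot columns: 1

rank(A) = 1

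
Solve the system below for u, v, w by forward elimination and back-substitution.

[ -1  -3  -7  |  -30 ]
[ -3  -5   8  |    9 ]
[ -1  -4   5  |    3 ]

Forward elimination on [A|b]:
R2 <- R2 - (3)*R1:  [  0   4  29  99 ]
R3 <- R3 - (1)*R1:  [  0  -1  12  33 ]
R3 <- R3 - (-1/4)*R2:  [     0      0   77/4  231/4 ]
Row echelon form:
[ -1  -3    -7  |    -30 ]
[  0   4    29  |     99 ]
[  0   0  77/4  |  231/4 ]
Back-substitution:
w = (231/4) / (77/4) = 3
v = (99 - (29)*(3)) / 4 = 3
u = (-30 - (-3)*(3) - (-7)*(3)) / -1 = 0

(0, 3, 3)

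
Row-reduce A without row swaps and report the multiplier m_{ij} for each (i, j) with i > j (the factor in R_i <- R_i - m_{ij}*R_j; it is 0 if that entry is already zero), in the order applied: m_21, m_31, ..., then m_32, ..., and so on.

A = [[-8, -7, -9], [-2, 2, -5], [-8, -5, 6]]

multipliers: 1/4, 1, 8/15

Forward elimination:
R2 <- R2 - (1/4)*R1:  [     0   15/4  -11/4 ]
R3 <- R3 - (1)*R1:  [  0   2  15 ]
R3 <- R3 - (8/15)*R2:  [      0       0  247/15 ]
Multipliers (in order of application): m_{21} = 1/4, m_{31} = 1, m_{32} = 8/15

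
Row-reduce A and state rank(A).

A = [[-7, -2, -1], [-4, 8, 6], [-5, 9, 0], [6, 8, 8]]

rank(A) = 3

Row reduction:
R2 <- R2 - (4/7)*R1:  [    0  64/7  46/7 ]
R3 <- R3 - (5/7)*R1:  [    0  73/7   5/7 ]
R4 <- R4 - (-6/7)*R1:  [    0  44/7  50/7 ]
R3 <- R3 - (73/64)*R2:  [       0        0  -217/32 ]
R4 <- R4 - (11/16)*R2:  [    0     0  21/8 ]
R4 <- R4 - (-12/31)*R3:  [ 0  0  0 ]
Row echelon form:
[ -7    -2       -1 ]
[  0  64/7     46/7 ]
[  0     0  -217/32 ]
[  0     0        0 ]
Nonzero rows / pivot columns: 3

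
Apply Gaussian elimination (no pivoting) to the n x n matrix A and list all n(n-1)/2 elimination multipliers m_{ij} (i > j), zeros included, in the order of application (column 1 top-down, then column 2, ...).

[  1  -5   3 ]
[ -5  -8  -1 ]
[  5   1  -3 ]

Forward elimination:
R2 <- R2 - (-5)*R1:  [   0  -33   14 ]
R3 <- R3 - (5)*R1:  [   0   26  -18 ]
R3 <- R3 - (-26/33)*R2:  [       0        0  -230/33 ]
Multipliers (in order of application): m_{21} = -5, m_{31} = 5, m_{32} = -26/33

multipliers: -5, 5, -26/33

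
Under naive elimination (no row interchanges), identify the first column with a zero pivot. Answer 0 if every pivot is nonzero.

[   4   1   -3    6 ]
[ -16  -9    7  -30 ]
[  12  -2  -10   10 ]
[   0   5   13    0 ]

Naive forward elimination:
R2 <- R2 - (-4)*R1:  [  0  -5  -5  -6 ]
R3 <- R3 - (3)*R1:  [  0  -5  -1  -8 ]
R3 <- R3 - (1)*R2:  [  0   0   4  -2 ]
R4 <- R4 - (-1)*R2:  [  0   0   8  -6 ]
R4 <- R4 - (2)*R3:  [  0   0   0  -2 ]
All pivots nonzero; naive elimination completes without hitting a zero pivot.

first zero-pivot column = 0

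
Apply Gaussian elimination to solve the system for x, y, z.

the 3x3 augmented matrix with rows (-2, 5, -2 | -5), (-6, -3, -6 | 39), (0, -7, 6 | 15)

(-4, -3, -1)

Forward elimination on [A|b]:
R2 <- R2 - (3)*R1:  [   0  -18    0   54 ]
R3 <- R3 - (7/18)*R2:  [  0   0   6  -6 ]
Row echelon form:
[ -2    5  -2  |  -5 ]
[  0  -18   0  |  54 ]
[  0    0   6  |  -6 ]
Back-substitution:
z = (-6) / 6 = -1
y = (54) / -18 = -3
x = (-5 - (5)*(-3) - (-2)*(-1)) / -2 = -4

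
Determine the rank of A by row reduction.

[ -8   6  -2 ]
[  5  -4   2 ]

rank(A) = 2

Row reduction:
R2 <- R2 - (-5/8)*R1:  [    0  -1/4   3/4 ]
Row echelon form:
[ -8     6   -2 ]
[  0  -1/4  3/4 ]
Nonzero rows / pivot columns: 2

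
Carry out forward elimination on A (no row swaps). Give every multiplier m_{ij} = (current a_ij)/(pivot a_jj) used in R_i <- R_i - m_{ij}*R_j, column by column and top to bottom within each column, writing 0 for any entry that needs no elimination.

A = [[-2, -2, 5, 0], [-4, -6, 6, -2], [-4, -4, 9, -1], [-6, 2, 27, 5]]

Forward elimination:
R2 <- R2 - (2)*R1:  [  0  -2  -4  -2 ]
R3 <- R3 - (2)*R1:  [  0   0  -1  -1 ]
R4 <- R4 - (3)*R1:  [  0   8  12   5 ]
R3: entry in column 2 is already 0 -> m_{32} = 0 (no row operation needed)
R4 <- R4 - (-4)*R2:  [  0   0  -4  -3 ]
R4 <- R4 - (4)*R3:  [ 0  0  0  1 ]
Multipliers (in order of application): m_{21} = 2, m_{31} = 2, m_{41} = 3, m_{32} = 0, m_{42} = -4, m_{43} = 4

multipliers: 2, 2, 3, 0, -4, 4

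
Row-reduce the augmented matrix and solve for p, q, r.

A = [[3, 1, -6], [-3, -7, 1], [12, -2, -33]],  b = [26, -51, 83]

Forward elimination on [A|b]:
R2 <- R2 - (-1)*R1:  [   0   -6   -5  -25 ]
R3 <- R3 - (4)*R1:  [   0   -6   -9  -21 ]
R3 <- R3 - (1)*R2:  [  0   0  -4   4 ]
Row echelon form:
[ 3   1  -6  |   26 ]
[ 0  -6  -5  |  -25 ]
[ 0   0  -4  |    4 ]
Back-substitution:
r = (4) / -4 = -1
q = (-25 - (-5)*(-1)) / -6 = 5
p = (26 - (1)*(5) - (-6)*(-1)) / 3 = 5

(5, 5, -1)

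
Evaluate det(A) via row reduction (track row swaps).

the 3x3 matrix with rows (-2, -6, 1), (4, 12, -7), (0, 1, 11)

det(A) = -10

Forward elimination:
R2 <- R2 - (-2)*R1:  [  0   0  -5 ]
R2 <-> R3   (pivot in column 2 was zero)
[ -2  -6   1 ]
[  0   1  11 ]
[  0   0  -5 ]
Upper-triangular form:
[ -2  -6   1 ]
[  0   1  11 ]
[  0   0  -5 ]
det(A) = (-1)^1 * (-2) * (1) * (-5) = -10  (1 row swap -> sign -1)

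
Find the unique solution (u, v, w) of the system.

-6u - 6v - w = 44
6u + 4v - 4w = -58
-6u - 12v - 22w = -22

Forward elimination on [A|b]:
R2 <- R2 - (-1)*R1:  [   0   -2   -5  -14 ]
R3 <- R3 - (1)*R1:  [   0   -6  -21  -66 ]
R3 <- R3 - (3)*R2:  [   0    0   -6  -24 ]
Row echelon form:
[ -6  -6  -1  |   44 ]
[  0  -2  -5  |  -14 ]
[  0   0  -6  |  -24 ]
Back-substitution:
w = (-24) / -6 = 4
v = (-14 - (-5)*(4)) / -2 = -3
u = (44 - (-6)*(-3) - (-1)*(4)) / -6 = -5

(-5, -3, 4)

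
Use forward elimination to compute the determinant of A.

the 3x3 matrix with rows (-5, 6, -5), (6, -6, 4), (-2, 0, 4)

det(A) = -12

Forward elimination:
R2 <- R2 - (-6/5)*R1:  [   0  6/5   -2 ]
R3 <- R3 - (2/5)*R1:  [     0  -12/5      6 ]
R3 <- R3 - (-2)*R2:  [ 0  0  2 ]
Upper-triangular form:
[ -5    6  -5 ]
[  0  6/5  -2 ]
[  0    0   2 ]
det(A) = (-1)^0 * (-5) * (6/5) * (2) = -12  (0 row swaps -> sign +1)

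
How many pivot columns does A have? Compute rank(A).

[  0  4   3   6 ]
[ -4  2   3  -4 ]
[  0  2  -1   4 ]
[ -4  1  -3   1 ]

Row reduction:
R1 <-> R2   (pivot in column 1 was zero)
[ -4  2   3  -4 ]
[  0  4   3   6 ]
[  0  2  -1   4 ]
[ -4  1  -3   1 ]
R4 <- R4 - (1)*R1:  [  0  -1  -6   5 ]
R3 <- R3 - (1/2)*R2:  [    0     0  -5/2     1 ]
R4 <- R4 - (-1/4)*R2:  [     0      0  -21/4   13/2 ]
R4 <- R4 - (21/10)*R3:  [    0     0     0  22/5 ]
Row echelon form:
[ -4  2     3    -4 ]
[  0  4     3     6 ]
[  0  0  -5/2     1 ]
[  0  0     0  22/5 ]
Nonzero rows / pivot columns: 4

rank(A) = 4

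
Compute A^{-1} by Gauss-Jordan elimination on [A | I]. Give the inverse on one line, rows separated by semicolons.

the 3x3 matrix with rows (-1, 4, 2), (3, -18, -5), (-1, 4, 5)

inverse = [-35/9 -2/3 8/9; -5/9 -1/6 1/18; -1/3 0 1/3]

Gauss-Jordan on [A | I]:
R1 <- (1/-1)*R1:  [  1  -4  -2  |  -1   0   0 ]
R2 <- R2 - (3)*R1:  [  0  -6   1  |   3   1   0 ]
R3 <- R3 - (-1)*R1:  [  0   0   3  |  -1   0   1 ]
R2 <- (1/-6)*R2:  [    0     1  -1/6  |  -1/2  -1/6     0 ]
R1 <- R1 - (-4)*R2:  [    1     0  -8/3  |    -3  -2/3     0 ]
R3 <- (1/3)*R3:  [    0     0     1  |  -1/3     0   1/3 ]
R1 <- R1 - (-8/3)*R3:  [     1      0      0  |  -35/9   -2/3    8/9 ]
R2 <- R2 - (-1/6)*R3:  [    0     1     0  |  -5/9  -1/6  1/18 ]
Right block of [I | A^{-1}] is the inverse:
[ -35/9  -2/3   8/9 ]
[  -5/9  -1/6  1/18 ]
[  -1/3     0   1/3 ]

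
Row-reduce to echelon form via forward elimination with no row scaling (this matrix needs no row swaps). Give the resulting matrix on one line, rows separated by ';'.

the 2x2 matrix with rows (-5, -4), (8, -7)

REF = [-5 -4; 0 -67/5]

Forward elimination:
R2 <- R2 - (-8/5)*R1:  [     0  -67/5 ]
Row echelon form:
[ -5     -4 ]
[  0  -67/5 ]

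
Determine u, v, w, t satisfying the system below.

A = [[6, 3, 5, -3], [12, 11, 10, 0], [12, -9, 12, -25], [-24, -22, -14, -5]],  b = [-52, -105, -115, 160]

(0, -5, -5, 4)

Forward elimination on [A|b]:
R2 <- R2 - (2)*R1:  [  0   5   0   6  -1 ]
R3 <- R3 - (2)*R1:  [   0  -15    2  -19  -11 ]
R4 <- R4 - (-4)*R1:  [   0  -10    6  -17  -48 ]
R3 <- R3 - (-3)*R2:  [   0    0    2   -1  -14 ]
R4 <- R4 - (-2)*R2:  [   0    0    6   -5  -50 ]
R4 <- R4 - (3)*R3:  [  0   0   0  -2  -8 ]
Row echelon form:
[ 6  3  5  -3  |  -52 ]
[ 0  5  0   6  |   -1 ]
[ 0  0  2  -1  |  -14 ]
[ 0  0  0  -2  |   -8 ]
Back-substitution:
t = (-8) / -2 = 4
w = (-14 - (-1)*(4)) / 2 = -5
v = (-1 - (6)*(4)) / 5 = -5
u = (-52 - (3)*(-5) - (5)*(-5) - (-3)*(4)) / 6 = 0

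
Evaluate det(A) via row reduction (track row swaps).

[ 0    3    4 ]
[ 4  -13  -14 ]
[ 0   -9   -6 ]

Forward elimination:
R1 <-> R2   (pivot in column 1 was zero)
[ 4  -13  -14 ]
[ 0    3    4 ]
[ 0   -9   -6 ]
R3 <- R3 - (-3)*R2:  [ 0  0  6 ]
Upper-triangular form:
[ 4  -13  -14 ]
[ 0    3    4 ]
[ 0    0    6 ]
det(A) = (-1)^1 * (4) * (3) * (6) = -72  (1 row swap -> sign -1)

det(A) = -72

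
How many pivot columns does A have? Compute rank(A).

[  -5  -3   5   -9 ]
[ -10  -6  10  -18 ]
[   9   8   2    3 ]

rank(A) = 2

Row reduction:
R2 <- R2 - (2)*R1:  [ 0  0  0  0 ]
R3 <- R3 - (-9/5)*R1:  [     0   13/5     11  -66/5 ]
R2 <-> R3   (pivot in column 2 was zero)
[ -5    -3   5     -9 ]
[  0  13/5  11  -66/5 ]
[  0     0   0      0 ]
Row echelon form:
[ -5    -3   5     -9 ]
[  0  13/5  11  -66/5 ]
[  0     0   0      0 ]
Nonzero rows / pivot columns: 2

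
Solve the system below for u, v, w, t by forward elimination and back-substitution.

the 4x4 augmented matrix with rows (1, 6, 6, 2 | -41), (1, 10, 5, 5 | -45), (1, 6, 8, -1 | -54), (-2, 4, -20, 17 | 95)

(5, -3, -5, 1)

Forward elimination on [A|b]:
R2 <- R2 - (1)*R1:  [  0   4  -1   3  -4 ]
R3 <- R3 - (1)*R1:  [   0    0    2   -3  -13 ]
R4 <- R4 - (-2)*R1:  [  0  16  -8  21  13 ]
R4 <- R4 - (4)*R2:  [  0   0  -4   9  29 ]
R4 <- R4 - (-2)*R3:  [ 0  0  0  3  3 ]
Row echelon form:
[ 1  6   6   2  |  -41 ]
[ 0  4  -1   3  |   -4 ]
[ 0  0   2  -3  |  -13 ]
[ 0  0   0   3  |    3 ]
Back-substitution:
t = (3) / 3 = 1
w = (-13 - (-3)*(1)) / 2 = -5
v = (-4 - (-1)*(-5) - (3)*(1)) / 4 = -3
u = (-41 - (6)*(-3) - (6)*(-5) - (2)*(1)) / 1 = 5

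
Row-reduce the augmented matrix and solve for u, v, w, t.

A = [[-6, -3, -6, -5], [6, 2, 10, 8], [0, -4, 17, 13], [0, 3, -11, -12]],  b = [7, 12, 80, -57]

Forward elimination on [A|b]:
R2 <- R2 - (-1)*R1:  [  0  -1   4   3  19 ]
R3 <- R3 - (4)*R2:  [ 0  0  1  1  4 ]
R4 <- R4 - (-3)*R2:  [  0   0   1  -3   0 ]
R4 <- R4 - (1)*R3:  [  0   0   0  -4  -4 ]
Row echelon form:
[ -6  -3  -6  -5  |   7 ]
[  0  -1   4   3  |  19 ]
[  0   0   1   1  |   4 ]
[  0   0   0  -4  |  -4 ]
Back-substitution:
t = (-4) / -4 = 1
w = (4 - (1)*(1)) / 1 = 3
v = (19 - (4)*(3) - (3)*(1)) / -1 = -4
u = (7 - (-3)*(-4) - (-6)*(3) - (-5)*(1)) / -6 = -3

(-3, -4, 3, 1)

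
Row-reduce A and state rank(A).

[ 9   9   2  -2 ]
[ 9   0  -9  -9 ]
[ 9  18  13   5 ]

Row reduction:
R2 <- R2 - (1)*R1:  [   0   -9  -11   -7 ]
R3 <- R3 - (1)*R1:  [  0   9  11   7 ]
R3 <- R3 - (-1)*R2:  [ 0  0  0  0 ]
Row echelon form:
[ 9   9    2  -2 ]
[ 0  -9  -11  -7 ]
[ 0   0    0   0 ]
Nonzero rows / pivot columns: 2

rank(A) = 2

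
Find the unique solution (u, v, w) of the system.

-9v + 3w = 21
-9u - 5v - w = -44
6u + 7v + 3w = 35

(5, -1, 4)

Forward elimination on [A|b]:
R1 <-> R2   (pivot in column 1 was zero)
[ -9  -5  -1  -44 ]
[  0  -9   3   21 ]
[  6   7   3   35 ]
R3 <- R3 - (-2/3)*R1:  [    0  11/3   7/3  17/3 ]
R3 <- R3 - (-11/27)*R2:  [     0      0   32/9  128/9 ]
Row echelon form:
[ -9  -5    -1  |    -44 ]
[  0  -9     3  |     21 ]
[  0   0  32/9  |  128/9 ]
Back-substitution:
w = (128/9) / (32/9) = 4
v = (21 - (3)*(4)) / -9 = -1
u = (-44 - (-5)*(-1) - (-1)*(4)) / -9 = 5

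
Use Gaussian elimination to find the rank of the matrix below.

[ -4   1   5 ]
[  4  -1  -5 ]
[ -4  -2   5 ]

Row reduction:
R2 <- R2 - (-1)*R1:  [ 0  0  0 ]
R3 <- R3 - (1)*R1:  [  0  -3   0 ]
R2 <-> R3   (pivot in column 2 was zero)
[ -4   1  5 ]
[  0  -3  0 ]
[  0   0  0 ]
Row echelon form:
[ -4   1  5 ]
[  0  -3  0 ]
[  0   0  0 ]
Nonzero rows / pivot columns: 2

rank(A) = 2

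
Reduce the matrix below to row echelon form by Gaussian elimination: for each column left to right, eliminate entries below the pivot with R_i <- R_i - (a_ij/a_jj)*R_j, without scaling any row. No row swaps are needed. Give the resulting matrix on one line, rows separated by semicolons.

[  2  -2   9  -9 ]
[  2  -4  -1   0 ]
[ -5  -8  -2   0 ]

Forward elimination:
R2 <- R2 - (1)*R1:  [   0   -2  -10    9 ]
R3 <- R3 - (-5/2)*R1:  [     0    -13   41/2  -45/2 ]
R3 <- R3 - (13/2)*R2:  [     0      0  171/2    -81 ]
Row echelon form:
[ 2  -2      9   -9 ]
[ 0  -2    -10    9 ]
[ 0   0  171/2  -81 ]

REF = [2 -2 9 -9; 0 -2 -10 9; 0 0 171/2 -81]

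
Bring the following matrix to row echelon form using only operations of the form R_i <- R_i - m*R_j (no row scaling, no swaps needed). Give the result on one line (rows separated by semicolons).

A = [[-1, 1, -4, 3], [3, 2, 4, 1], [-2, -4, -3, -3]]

Forward elimination:
R2 <- R2 - (-3)*R1:  [  0   5  -8  10 ]
R3 <- R3 - (2)*R1:  [  0  -6   5  -9 ]
R3 <- R3 - (-6/5)*R2:  [     0      0  -23/5      3 ]
Row echelon form:
[ -1  1     -4   3 ]
[  0  5     -8  10 ]
[  0  0  -23/5   3 ]

REF = [-1 1 -4 3; 0 5 -8 10; 0 0 -23/5 3]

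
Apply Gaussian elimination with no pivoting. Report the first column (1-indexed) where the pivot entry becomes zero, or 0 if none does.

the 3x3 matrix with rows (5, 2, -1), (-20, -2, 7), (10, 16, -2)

first zero-pivot column = 0

Naive forward elimination:
R2 <- R2 - (-4)*R1:  [ 0  6  3 ]
R3 <- R3 - (2)*R1:  [  0  12   0 ]
R3 <- R3 - (2)*R2:  [  0   0  -6 ]
All pivots nonzero; naive elimination completes without hitting a zero pivot.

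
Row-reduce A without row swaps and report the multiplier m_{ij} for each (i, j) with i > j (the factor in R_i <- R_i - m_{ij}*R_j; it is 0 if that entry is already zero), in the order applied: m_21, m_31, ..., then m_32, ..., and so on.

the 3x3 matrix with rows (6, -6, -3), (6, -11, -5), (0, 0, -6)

multipliers: 1, 0, 0

Forward elimination:
R2 <- R2 - (1)*R1:  [  0  -5  -2 ]
R3: entry in column 1 is already 0 -> m_{31} = 0 (no row operation needed)
R3: entry in column 2 is already 0 -> m_{32} = 0 (no row operation needed)
Multipliers (in order of application): m_{21} = 1, m_{31} = 0, m_{32} = 0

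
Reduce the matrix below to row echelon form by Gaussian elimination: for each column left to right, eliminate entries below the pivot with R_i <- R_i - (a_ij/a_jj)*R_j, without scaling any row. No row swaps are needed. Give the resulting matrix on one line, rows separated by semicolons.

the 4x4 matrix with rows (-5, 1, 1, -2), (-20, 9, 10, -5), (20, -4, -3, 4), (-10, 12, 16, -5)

REF = [-5 1 1 -2; 0 5 6 3; 0 0 1 -4; 0 0 0 1]

Forward elimination:
R2 <- R2 - (4)*R1:  [ 0  5  6  3 ]
R3 <- R3 - (-4)*R1:  [  0   0   1  -4 ]
R4 <- R4 - (2)*R1:  [  0  10  14  -1 ]
R4 <- R4 - (2)*R2:  [  0   0   2  -7 ]
R4 <- R4 - (2)*R3:  [ 0  0  0  1 ]
Row echelon form:
[ -5  1  1  -2 ]
[  0  5  6   3 ]
[  0  0  1  -4 ]
[  0  0  0   1 ]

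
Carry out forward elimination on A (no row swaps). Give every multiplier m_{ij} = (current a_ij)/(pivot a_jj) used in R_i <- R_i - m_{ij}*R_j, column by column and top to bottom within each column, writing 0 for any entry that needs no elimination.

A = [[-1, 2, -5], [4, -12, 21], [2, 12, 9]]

Forward elimination:
R2 <- R2 - (-4)*R1:  [  0  -4   1 ]
R3 <- R3 - (-2)*R1:  [  0  16  -1 ]
R3 <- R3 - (-4)*R2:  [ 0  0  3 ]
Multipliers (in order of application): m_{21} = -4, m_{31} = -2, m_{32} = -4

multipliers: -4, -2, -4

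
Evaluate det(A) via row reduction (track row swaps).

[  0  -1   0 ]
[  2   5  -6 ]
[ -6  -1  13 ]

Forward elimination:
R1 <-> R2   (pivot in column 1 was zero)
[  2   5  -6 ]
[  0  -1   0 ]
[ -6  -1  13 ]
R3 <- R3 - (-3)*R1:  [  0  14  -5 ]
R3 <- R3 - (-14)*R2:  [  0   0  -5 ]
Upper-triangular form:
[ 2   5  -6 ]
[ 0  -1   0 ]
[ 0   0  -5 ]
det(A) = (-1)^1 * (2) * (-1) * (-5) = -10  (1 row swap -> sign -1)

det(A) = -10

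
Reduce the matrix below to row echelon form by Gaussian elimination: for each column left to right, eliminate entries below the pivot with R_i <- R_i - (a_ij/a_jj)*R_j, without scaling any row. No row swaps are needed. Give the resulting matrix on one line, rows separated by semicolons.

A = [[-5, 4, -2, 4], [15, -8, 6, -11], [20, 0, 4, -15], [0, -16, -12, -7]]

REF = [-5 4 -2 4; 0 4 0 1; 0 0 -4 -3; 0 0 0 6]

Forward elimination:
R2 <- R2 - (-3)*R1:  [ 0  4  0  1 ]
R3 <- R3 - (-4)*R1:  [  0  16  -4   1 ]
R3 <- R3 - (4)*R2:  [  0   0  -4  -3 ]
R4 <- R4 - (-4)*R2:  [   0    0  -12   -3 ]
R4 <- R4 - (3)*R3:  [ 0  0  0  6 ]
Row echelon form:
[ -5  4  -2   4 ]
[  0  4   0   1 ]
[  0  0  -4  -3 ]
[  0  0   0   6 ]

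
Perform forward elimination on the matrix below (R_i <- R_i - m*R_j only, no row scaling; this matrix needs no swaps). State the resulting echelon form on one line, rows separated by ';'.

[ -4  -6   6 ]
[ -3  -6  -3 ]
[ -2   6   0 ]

REF = [-4 -6 6; 0 -3/2 -15/2; 0 0 -48]

Forward elimination:
R2 <- R2 - (3/4)*R1:  [     0   -3/2  -15/2 ]
R3 <- R3 - (1/2)*R1:  [  0   9  -3 ]
R3 <- R3 - (-6)*R2:  [   0    0  -48 ]
Row echelon form:
[ -4    -6      6 ]
[  0  -3/2  -15/2 ]
[  0     0    -48 ]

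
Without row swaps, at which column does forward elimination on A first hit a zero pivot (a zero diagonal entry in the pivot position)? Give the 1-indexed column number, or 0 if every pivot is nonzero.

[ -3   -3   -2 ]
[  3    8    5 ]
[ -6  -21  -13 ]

Naive forward elimination:
R2 <- R2 - (-1)*R1:  [ 0  5  3 ]
R3 <- R3 - (2)*R1:  [   0  -15   -9 ]
R3 <- R3 - (-3)*R2:  [ 0  0  0 ]
Matrix at this point:
[ -3  -3  -2 ]
[  0   5   3 ]
[  0   0   0 ]
Pivot entry (3,3) in the last row is zero and there are no rows below to swap with -> zero pivot in column 3 (A is singular).

first zero-pivot column = 3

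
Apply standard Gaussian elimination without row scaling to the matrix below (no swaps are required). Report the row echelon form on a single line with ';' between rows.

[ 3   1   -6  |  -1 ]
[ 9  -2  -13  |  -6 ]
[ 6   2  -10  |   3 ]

Forward elimination:
R2 <- R2 - (3)*R1:  [  0  -5   5  -3 ]
R3 <- R3 - (2)*R1:  [ 0  0  2  5 ]
Row echelon form:
[ 3   1  -6  |  -1 ]
[ 0  -5   5  |  -3 ]
[ 0   0   2  |   5 ]

REF = [3 1 -6 -1; 0 -5 5 -3; 0 0 2 5]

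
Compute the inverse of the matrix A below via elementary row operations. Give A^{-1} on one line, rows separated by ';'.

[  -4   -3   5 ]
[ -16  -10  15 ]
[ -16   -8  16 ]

inverse = [5/6 -1/6 -5/48; -1/3 -1/3 5/12; 2/3 -1/3 1/6]

Gauss-Jordan on [A | I]:
R1 <- (1/-4)*R1:  [    1   3/4  -5/4  |  -1/4     0     0 ]
R2 <- R2 - (-16)*R1:  [  0   2  -5  |  -4   1   0 ]
R3 <- R3 - (-16)*R1:  [  0   4  -4  |  -4   0   1 ]
R2 <- (1/2)*R2:  [    0     1  -5/2  |    -2   1/2     0 ]
R1 <- R1 - (3/4)*R2:  [    1     0   5/8  |   5/4  -3/8     0 ]
R3 <- R3 - (4)*R2:  [  0   0   6  |   4  -2   1 ]
R3 <- (1/6)*R3:  [    0     0     1  |   2/3  -1/3   1/6 ]
R1 <- R1 - (5/8)*R3:  [     1      0      0  |    5/6   -1/6  -5/48 ]
R2 <- R2 - (-5/2)*R3:  [    0     1     0  |  -1/3  -1/3  5/12 ]
Right block of [I | A^{-1}] is the inverse:
[  5/6  -1/6  -5/48 ]
[ -1/3  -1/3   5/12 ]
[  2/3  -1/3    1/6 ]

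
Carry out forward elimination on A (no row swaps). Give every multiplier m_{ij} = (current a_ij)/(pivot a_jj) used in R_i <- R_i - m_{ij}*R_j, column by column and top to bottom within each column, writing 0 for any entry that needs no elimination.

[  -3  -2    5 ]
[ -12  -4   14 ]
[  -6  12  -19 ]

Forward elimination:
R2 <- R2 - (4)*R1:  [  0   4  -6 ]
R3 <- R3 - (2)*R1:  [   0   16  -29 ]
R3 <- R3 - (4)*R2:  [  0   0  -5 ]
Multipliers (in order of application): m_{21} = 4, m_{31} = 2, m_{32} = 4

multipliers: 4, 2, 4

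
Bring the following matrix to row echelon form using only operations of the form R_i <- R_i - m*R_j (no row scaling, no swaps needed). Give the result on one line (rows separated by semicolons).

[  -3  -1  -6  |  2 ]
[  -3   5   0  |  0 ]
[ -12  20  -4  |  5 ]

Forward elimination:
R2 <- R2 - (1)*R1:  [  0   6   6  -2 ]
R3 <- R3 - (4)*R1:  [  0  24  20  -3 ]
R3 <- R3 - (4)*R2:  [  0   0  -4   5 ]
Row echelon form:
[ -3  -1  -6  |   2 ]
[  0   6   6  |  -2 ]
[  0   0  -4  |   5 ]

REF = [-3 -1 -6 2; 0 6 6 -2; 0 0 -4 5]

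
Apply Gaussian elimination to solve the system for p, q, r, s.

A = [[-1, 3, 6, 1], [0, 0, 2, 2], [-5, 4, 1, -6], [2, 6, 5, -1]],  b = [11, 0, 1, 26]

Forward elimination on [A|b]:
R3 <- R3 - (5)*R1:  [   0  -11  -29  -11  -54 ]
R4 <- R4 - (-2)*R1:  [  0  12  17   1  48 ]
R2 <-> R3   (pivot in column 2 was zero)
[ -1    3    6    1   11 ]
[  0  -11  -29  -11  -54 ]
[  0    0    2    2    0 ]
[  0   12   17    1   48 ]
R4 <- R4 - (-12/11)*R2:  [       0        0  -161/11      -11  -120/11 ]
R4 <- R4 - (-161/22)*R3:  [       0        0        0    40/11  -120/11 ]
Row echelon form:
[ -1    3    6      1  |       11 ]
[  0  -11  -29    -11  |      -54 ]
[  0    0    2      2  |        0 ]
[  0    0    0  40/11  |  -120/11 ]
Back-substitution:
s = (-120/11) / (40/11) = -3
r = (0 - (2)*(-3)) / 2 = 3
q = (-54 - (-29)*(3) - (-11)*(-3)) / -11 = 0
p = (11 - (3)*(0) - (6)*(3) - (1)*(-3)) / -1 = 4

(4, 0, 3, -3)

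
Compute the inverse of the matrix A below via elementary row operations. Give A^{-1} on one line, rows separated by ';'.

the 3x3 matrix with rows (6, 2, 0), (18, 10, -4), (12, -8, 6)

inverse = [-7/36 1/12 1/18; 13/12 -1/4 -1/6; 11/6 -1/2 -1/6]

Gauss-Jordan on [A | I]:
R1 <- (1/6)*R1:  [   1  1/3    0  |  1/6    0    0 ]
R2 <- R2 - (18)*R1:  [  0   4  -4  |  -3   1   0 ]
R3 <- R3 - (12)*R1:  [   0  -12    6  |   -2    0    1 ]
R2 <- (1/4)*R2:  [    0     1    -1  |  -3/4   1/4     0 ]
R1 <- R1 - (1/3)*R2:  [     1      0    1/3  |   5/12  -1/12      0 ]
R3 <- R3 - (-12)*R2:  [   0    0   -6  |  -11    3    1 ]
R3 <- (1/-6)*R3:  [    0     0     1  |  11/6  -1/2  -1/6 ]
R1 <- R1 - (1/3)*R3:  [     1      0      0  |  -7/36   1/12   1/18 ]
R2 <- R2 - (-1)*R3:  [     0      1      0  |  13/12   -1/4   -1/6 ]
Right block of [I | A^{-1}] is the inverse:
[ -7/36  1/12  1/18 ]
[ 13/12  -1/4  -1/6 ]
[  11/6  -1/2  -1/6 ]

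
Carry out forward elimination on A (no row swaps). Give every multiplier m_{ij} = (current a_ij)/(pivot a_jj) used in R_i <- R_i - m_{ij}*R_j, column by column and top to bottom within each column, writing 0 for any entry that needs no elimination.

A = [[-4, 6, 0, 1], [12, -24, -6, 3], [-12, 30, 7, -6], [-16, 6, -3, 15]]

Forward elimination:
R2 <- R2 - (-3)*R1:  [  0  -6  -6   6 ]
R3 <- R3 - (3)*R1:  [  0  12   7  -9 ]
R4 <- R4 - (4)*R1:  [   0  -18   -3   11 ]
R3 <- R3 - (-2)*R2:  [  0   0  -5   3 ]
R4 <- R4 - (3)*R2:  [  0   0  15  -7 ]
R4 <- R4 - (-3)*R3:  [ 0  0  0  2 ]
Multipliers (in order of application): m_{21} = -3, m_{31} = 3, m_{41} = 4, m_{32} = -2, m_{42} = 3, m_{43} = -3

multipliers: -3, 3, 4, -2, 3, -3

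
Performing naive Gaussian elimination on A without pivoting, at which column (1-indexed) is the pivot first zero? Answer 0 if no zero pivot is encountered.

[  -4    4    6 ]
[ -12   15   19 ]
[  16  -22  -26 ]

Naive forward elimination:
R2 <- R2 - (3)*R1:  [ 0  3  1 ]
R3 <- R3 - (-4)*R1:  [  0  -6  -2 ]
R3 <- R3 - (-2)*R2:  [ 0  0  0 ]
Matrix at this point:
[ -4  4  6 ]
[  0  3  1 ]
[  0  0  0 ]
Pivot entry (3,3) in the last row is zero and there are no rows below to swap with -> zero pivot in column 3 (A is singular).

first zero-pivot column = 3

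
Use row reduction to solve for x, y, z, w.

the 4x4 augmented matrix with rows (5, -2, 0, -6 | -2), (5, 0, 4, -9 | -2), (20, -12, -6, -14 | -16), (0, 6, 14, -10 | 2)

(-4, -3, 0, -2)

Forward elimination on [A|b]:
R2 <- R2 - (1)*R1:  [  0   2   4  -3   0 ]
R3 <- R3 - (4)*R1:  [  0  -4  -6  10  -8 ]
R3 <- R3 - (-2)*R2:  [  0   0   2   4  -8 ]
R4 <- R4 - (3)*R2:  [  0   0   2  -1   2 ]
R4 <- R4 - (1)*R3:  [  0   0   0  -5  10 ]
Row echelon form:
[ 5  -2  0  -6  |  -2 ]
[ 0   2  4  -3  |   0 ]
[ 0   0  2   4  |  -8 ]
[ 0   0  0  -5  |  10 ]
Back-substitution:
w = (10) / -5 = -2
z = (-8 - (4)*(-2)) / 2 = 0
y = (0 - (4)*(0) - (-3)*(-2)) / 2 = -3
x = (-2 - (-2)*(-3) - (-6)*(-2)) / 5 = -4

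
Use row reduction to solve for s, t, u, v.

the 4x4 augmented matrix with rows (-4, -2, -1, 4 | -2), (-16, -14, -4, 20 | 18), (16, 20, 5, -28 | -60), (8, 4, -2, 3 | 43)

Forward elimination on [A|b]:
R2 <- R2 - (4)*R1:  [  0  -6   0   4  26 ]
R3 <- R3 - (-4)*R1:  [   0   12    1  -12  -68 ]
R4 <- R4 - (-2)*R1:  [  0   0  -4  11  39 ]
R3 <- R3 - (-2)*R2:  [   0    0    1   -4  -16 ]
R4 <- R4 - (-4)*R3:  [   0    0    0   -5  -25 ]
Row echelon form:
[ -4  -2  -1   4  |   -2 ]
[  0  -6   0   4  |   26 ]
[  0   0   1  -4  |  -16 ]
[  0   0   0  -5  |  -25 ]
Back-substitution:
v = (-25) / -5 = 5
u = (-16 - (-4)*(5)) / 1 = 4
t = (26 - (4)*(5)) / -6 = -1
s = (-2 - (-2)*(-1) - (-1)*(4) - (4)*(5)) / -4 = 5

(5, -1, 4, 5)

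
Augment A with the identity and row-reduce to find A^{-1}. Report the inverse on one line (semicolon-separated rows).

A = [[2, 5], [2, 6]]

inverse = [3 -5/2; -1 1]

Gauss-Jordan on [A | I]:
R1 <- (1/2)*R1:  [   1  5/2  |  1/2    0 ]
R2 <- R2 - (2)*R1:  [  0   1  |  -1   1 ]
R1 <- R1 - (5/2)*R2:  [    1     0  |     3  -5/2 ]
Right block of [I | A^{-1}] is the inverse:
[  3  -5/2 ]
[ -1     1 ]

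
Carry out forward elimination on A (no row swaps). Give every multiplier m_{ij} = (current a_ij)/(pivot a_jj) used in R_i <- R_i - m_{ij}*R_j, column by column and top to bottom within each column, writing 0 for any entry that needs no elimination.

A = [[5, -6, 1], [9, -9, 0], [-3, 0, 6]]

Forward elimination:
R2 <- R2 - (9/5)*R1:  [    0   9/5  -9/5 ]
R3 <- R3 - (-3/5)*R1:  [     0  -18/5   33/5 ]
R3 <- R3 - (-2)*R2:  [ 0  0  3 ]
Multipliers (in order of application): m_{21} = 9/5, m_{31} = -3/5, m_{32} = -2

multipliers: 9/5, -3/5, -2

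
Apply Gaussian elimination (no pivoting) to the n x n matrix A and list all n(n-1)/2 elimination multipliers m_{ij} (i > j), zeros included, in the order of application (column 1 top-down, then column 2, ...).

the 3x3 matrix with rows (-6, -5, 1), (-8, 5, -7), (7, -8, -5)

multipliers: 4/3, -7/6, -83/70

Forward elimination:
R2 <- R2 - (4/3)*R1:  [     0   35/3  -25/3 ]
R3 <- R3 - (-7/6)*R1:  [     0  -83/6  -23/6 ]
R3 <- R3 - (-83/70)*R2:  [     0      0  -96/7 ]
Multipliers (in order of application): m_{21} = 4/3, m_{31} = -7/6, m_{32} = -83/70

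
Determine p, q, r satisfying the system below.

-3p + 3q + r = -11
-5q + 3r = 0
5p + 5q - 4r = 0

(-1, -3, -5)

Forward elimination on [A|b]:
R3 <- R3 - (-5/3)*R1:  [     0     10   -7/3  -55/3 ]
R3 <- R3 - (-2)*R2:  [     0      0   11/3  -55/3 ]
Row echelon form:
[ -3   3     1  |    -11 ]
[  0  -5     3  |      0 ]
[  0   0  11/3  |  -55/3 ]
Back-substitution:
r = (-55/3) / (11/3) = -5
q = (0 - (3)*(-5)) / -5 = -3
p = (-11 - (3)*(-3) - (1)*(-5)) / -3 = -1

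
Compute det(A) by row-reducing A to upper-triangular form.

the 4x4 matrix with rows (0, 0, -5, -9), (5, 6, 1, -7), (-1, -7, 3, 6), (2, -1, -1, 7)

Forward elimination:
R1 <-> R2   (pivot in column 1 was zero)
[  5   6   1  -7 ]
[  0   0  -5  -9 ]
[ -1  -7   3   6 ]
[  2  -1  -1   7 ]
R3 <- R3 - (-1/5)*R1:  [     0  -29/5   16/5   23/5 ]
R4 <- R4 - (2/5)*R1:  [     0  -17/5   -7/5   49/5 ]
R2 <-> R3   (pivot in column 2 was zero)
[ 5      6     1    -7 ]
[ 0  -29/5  16/5  23/5 ]
[ 0      0    -5    -9 ]
[ 0  -17/5  -7/5  49/5 ]
R4 <- R4 - (17/29)*R2:  [      0       0  -95/29  206/29 ]
R4 <- R4 - (19/29)*R3:  [  0   0   0  13 ]
Upper-triangular form:
[ 5      6     1    -7 ]
[ 0  -29/5  16/5  23/5 ]
[ 0      0    -5    -9 ]
[ 0      0     0    13 ]
det(A) = (-1)^2 * (5) * (-29/5) * (-5) * (13) = 1885  (2 row swaps -> sign +1)

det(A) = 1885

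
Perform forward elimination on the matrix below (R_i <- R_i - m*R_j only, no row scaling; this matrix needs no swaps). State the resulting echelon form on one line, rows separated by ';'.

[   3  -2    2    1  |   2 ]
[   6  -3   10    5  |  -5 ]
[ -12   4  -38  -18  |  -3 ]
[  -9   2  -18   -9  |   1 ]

REF = [3 -2 2 1 2; 0 1 6 3 -9; 0 0 -6 -2 -31; 0 0 0 2 -91]

Forward elimination:
R2 <- R2 - (2)*R1:  [  0   1   6   3  -9 ]
R3 <- R3 - (-4)*R1:  [   0   -4  -30  -14    5 ]
R4 <- R4 - (-3)*R1:  [   0   -4  -12   -6    7 ]
R3 <- R3 - (-4)*R2:  [   0    0   -6   -2  -31 ]
R4 <- R4 - (-4)*R2:  [   0    0   12    6  -29 ]
R4 <- R4 - (-2)*R3:  [   0    0    0    2  -91 ]
Row echelon form:
[ 3  -2   2   1  |    2 ]
[ 0   1   6   3  |   -9 ]
[ 0   0  -6  -2  |  -31 ]
[ 0   0   0   2  |  -91 ]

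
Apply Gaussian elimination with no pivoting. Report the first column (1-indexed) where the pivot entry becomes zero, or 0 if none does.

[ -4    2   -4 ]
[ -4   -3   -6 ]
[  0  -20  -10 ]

Naive forward elimination:
R2 <- R2 - (1)*R1:  [  0  -5  -2 ]
R3 <- R3 - (4)*R2:  [  0   0  -2 ]
All pivots nonzero; naive elimination completes without hitting a zero pivot.

first zero-pivot column = 0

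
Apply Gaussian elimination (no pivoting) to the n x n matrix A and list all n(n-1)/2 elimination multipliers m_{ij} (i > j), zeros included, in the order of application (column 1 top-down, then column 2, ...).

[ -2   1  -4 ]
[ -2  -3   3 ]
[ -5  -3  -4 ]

Forward elimination:
R2 <- R2 - (1)*R1:  [  0  -4   7 ]
R3 <- R3 - (5/2)*R1:  [     0  -11/2      6 ]
R3 <- R3 - (11/8)*R2:  [     0      0  -29/8 ]
Multipliers (in order of application): m_{21} = 1, m_{31} = 5/2, m_{32} = 11/8

multipliers: 1, 5/2, 11/8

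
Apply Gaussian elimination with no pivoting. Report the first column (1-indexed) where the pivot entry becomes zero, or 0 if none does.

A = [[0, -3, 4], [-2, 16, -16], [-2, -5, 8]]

first zero-pivot column = 1

Naive forward elimination:
Pivot entry (1,1) is zero but row 2 has -2 in column 1 -> naive elimination stops; a row interchange (e.g. R1 <-> R2) would be required here.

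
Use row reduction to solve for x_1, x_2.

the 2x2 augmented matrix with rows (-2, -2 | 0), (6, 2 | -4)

Forward elimination on [A|b]:
R2 <- R2 - (-3)*R1:  [  0  -4  -4 ]
Row echelon form:
[ -2  -2  |   0 ]
[  0  -4  |  -4 ]
Back-substitution:
x_2 = (-4) / -4 = 1
x_1 = (0 - (-2)*(1)) / -2 = -1

(-1, 1)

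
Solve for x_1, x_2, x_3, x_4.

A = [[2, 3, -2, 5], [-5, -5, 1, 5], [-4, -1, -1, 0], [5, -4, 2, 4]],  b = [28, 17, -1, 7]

Forward elimination on [A|b]:
R2 <- R2 - (-5/2)*R1:  [    0   5/2    -4  35/2    87 ]
R3 <- R3 - (-2)*R1:  [  0   5  -5  10  55 ]
R4 <- R4 - (5/2)*R1:  [     0  -23/2      7  -17/2    -63 ]
R3 <- R3 - (2)*R2:  [    0     0     3   -25  -119 ]
R4 <- R4 - (-23/5)*R2:  [      0       0   -57/5      72  1686/5 ]
R4 <- R4 - (-19/5)*R3:  [    0     0     0   -23  -115 ]
Row echelon form:
[ 2    3  -2     5  |    28 ]
[ 0  5/2  -4  35/2  |    87 ]
[ 0    0   3   -25  |  -119 ]
[ 0    0   0   -23  |  -115 ]
Back-substitution:
x_4 = (-115) / -23 = 5
x_3 = (-119 - (-25)*(5)) / 3 = 2
x_2 = (87 - (-4)*(2) - (35/2)*(5)) / (5/2) = 3
x_1 = (28 - (3)*(3) - (-2)*(2) - (5)*(5)) / 2 = -1

(-1, 3, 2, 5)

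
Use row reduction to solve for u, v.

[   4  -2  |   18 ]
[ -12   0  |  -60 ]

Forward elimination on [A|b]:
R2 <- R2 - (-3)*R1:  [  0  -6  -6 ]
Row echelon form:
[ 4  -2  |  18 ]
[ 0  -6  |  -6 ]
Back-substitution:
v = (-6) / -6 = 1
u = (18 - (-2)*(1)) / 4 = 5

(5, 1)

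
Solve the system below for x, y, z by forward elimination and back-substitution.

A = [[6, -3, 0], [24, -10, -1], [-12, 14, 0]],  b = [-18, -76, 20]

Forward elimination on [A|b]:
R2 <- R2 - (4)*R1:  [  0   2  -1  -4 ]
R3 <- R3 - (-2)*R1:  [   0    8    0  -16 ]
R3 <- R3 - (4)*R2:  [ 0  0  4  0 ]
Row echelon form:
[ 6  -3   0  |  -18 ]
[ 0   2  -1  |   -4 ]
[ 0   0   4  |    0 ]
Back-substitution:
z = (0) / 4 = 0
y = (-4 - (-1)*(0)) / 2 = -2
x = (-18 - (-3)*(-2)) / 6 = -4

(-4, -2, 0)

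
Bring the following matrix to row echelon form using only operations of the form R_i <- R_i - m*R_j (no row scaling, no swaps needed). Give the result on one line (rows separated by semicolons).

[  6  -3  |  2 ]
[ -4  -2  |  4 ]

Forward elimination:
R2 <- R2 - (-2/3)*R1:  [    0    -4  16/3 ]
Row echelon form:
[ 6  -3  |     2 ]
[ 0  -4  |  16/3 ]

REF = [6 -3 2; 0 -4 16/3]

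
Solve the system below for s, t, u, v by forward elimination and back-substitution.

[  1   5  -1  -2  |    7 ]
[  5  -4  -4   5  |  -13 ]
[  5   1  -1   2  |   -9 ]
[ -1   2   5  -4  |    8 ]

Forward elimination on [A|b]:
R2 <- R2 - (5)*R1:  [   0  -29    1   15  -48 ]
R3 <- R3 - (5)*R1:  [   0  -24    4   12  -44 ]
R4 <- R4 - (-1)*R1:  [  0   7   4  -6  15 ]
R3 <- R3 - (24/29)*R2:  [       0        0    92/29   -12/29  -124/29 ]
R4 <- R4 - (-7/29)*R2:  [      0       0  123/29  -69/29   99/29 ]
R4 <- R4 - (123/92)*R3:  [      0       0       0  -42/23  210/23 ]
Row echelon form:
[ 1    5     -1      -2  |        7 ]
[ 0  -29      1      15  |      -48 ]
[ 0    0  92/29  -12/29  |  -124/29 ]
[ 0    0      0  -42/23  |   210/23 ]
Back-substitution:
v = (210/23) / (-42/23) = -5
u = (-124/29 - (-12/29)*(-5)) / (92/29) = -2
t = (-48 - (1)*(-2) - (15)*(-5)) / -29 = -1
s = (7 - (5)*(-1) - (-1)*(-2) - (-2)*(-5)) / 1 = 0

(0, -1, -2, -5)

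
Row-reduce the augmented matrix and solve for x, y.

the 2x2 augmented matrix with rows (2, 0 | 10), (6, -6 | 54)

(5, -4)

Forward elimination on [A|b]:
R2 <- R2 - (3)*R1:  [  0  -6  24 ]
Row echelon form:
[ 2   0  |  10 ]
[ 0  -6  |  24 ]
Back-substitution:
y = (24) / -6 = -4
x = (10) / 2 = 5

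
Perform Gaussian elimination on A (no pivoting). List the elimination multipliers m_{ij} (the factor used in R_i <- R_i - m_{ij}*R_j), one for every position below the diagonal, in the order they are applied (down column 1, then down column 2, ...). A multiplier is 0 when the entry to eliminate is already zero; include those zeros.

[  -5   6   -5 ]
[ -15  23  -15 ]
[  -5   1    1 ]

multipliers: 3, 1, -1

Forward elimination:
R2 <- R2 - (3)*R1:  [ 0  5  0 ]
R3 <- R3 - (1)*R1:  [  0  -5   6 ]
R3 <- R3 - (-1)*R2:  [ 0  0  6 ]
Multipliers (in order of application): m_{21} = 3, m_{31} = 1, m_{32} = -1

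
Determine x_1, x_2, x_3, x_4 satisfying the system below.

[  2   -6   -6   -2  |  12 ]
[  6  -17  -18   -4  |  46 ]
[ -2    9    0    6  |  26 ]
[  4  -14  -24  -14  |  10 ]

Forward elimination on [A|b]:
R2 <- R2 - (3)*R1:  [  0   1   0   2  10 ]
R3 <- R3 - (-1)*R1:  [  0   3  -6   4  38 ]
R4 <- R4 - (2)*R1:  [   0   -2  -12  -10  -14 ]
R3 <- R3 - (3)*R2:  [  0   0  -6  -2   8 ]
R4 <- R4 - (-2)*R2:  [   0    0  -12   -6    6 ]
R4 <- R4 - (2)*R3:  [   0    0    0   -2  -10 ]
Row echelon form:
[ 2  -6  -6  -2  |   12 ]
[ 0   1   0   2  |   10 ]
[ 0   0  -6  -2  |    8 ]
[ 0   0   0  -2  |  -10 ]
Back-substitution:
x_4 = (-10) / -2 = 5
x_3 = (8 - (-2)*(5)) / -6 = -3
x_2 = (10 - (2)*(5)) / 1 = 0
x_1 = (12 - (-6)*(0) - (-6)*(-3) - (-2)*(5)) / 2 = 2

(2, 0, -3, 5)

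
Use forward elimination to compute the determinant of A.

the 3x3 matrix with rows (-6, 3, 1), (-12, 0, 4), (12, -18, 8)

det(A) = 216

Forward elimination:
R2 <- R2 - (2)*R1:  [  0  -6   2 ]
R3 <- R3 - (-2)*R1:  [   0  -12   10 ]
R3 <- R3 - (2)*R2:  [ 0  0  6 ]
Upper-triangular form:
[ -6   3  1 ]
[  0  -6  2 ]
[  0   0  6 ]
det(A) = (-1)^0 * (-6) * (-6) * (6) = 216  (0 row swaps -> sign +1)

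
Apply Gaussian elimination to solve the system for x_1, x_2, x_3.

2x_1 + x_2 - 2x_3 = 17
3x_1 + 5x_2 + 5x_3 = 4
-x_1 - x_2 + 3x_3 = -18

Forward elimination on [A|b]:
R2 <- R2 - (3/2)*R1:  [     0    7/2      8  -43/2 ]
R3 <- R3 - (-1/2)*R1:  [     0   -1/2      2  -19/2 ]
R3 <- R3 - (-1/7)*R2:  [     0      0   22/7  -88/7 ]
Row echelon form:
[ 2    1    -2  |     17 ]
[ 0  7/2     8  |  -43/2 ]
[ 0    0  22/7  |  -88/7 ]
Back-substitution:
x_3 = (-88/7) / (22/7) = -4
x_2 = (-43/2 - (8)*(-4)) / (7/2) = 3
x_1 = (17 - (1)*(3) - (-2)*(-4)) / 2 = 3

(3, 3, -4)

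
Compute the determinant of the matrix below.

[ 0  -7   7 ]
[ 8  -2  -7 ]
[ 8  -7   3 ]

det(A) = 280

Forward elimination:
R1 <-> R2   (pivot in column 1 was zero)
[ 8  -2  -7 ]
[ 0  -7   7 ]
[ 8  -7   3 ]
R3 <- R3 - (1)*R1:  [  0  -5  10 ]
R3 <- R3 - (5/7)*R2:  [ 0  0  5 ]
Upper-triangular form:
[ 8  -2  -7 ]
[ 0  -7   7 ]
[ 0   0   5 ]
det(A) = (-1)^1 * (8) * (-7) * (5) = 280  (1 row swap -> sign -1)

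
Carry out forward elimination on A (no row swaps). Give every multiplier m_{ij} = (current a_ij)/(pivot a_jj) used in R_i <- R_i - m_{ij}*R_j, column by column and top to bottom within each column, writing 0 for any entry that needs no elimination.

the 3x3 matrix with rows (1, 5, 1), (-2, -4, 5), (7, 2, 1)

multipliers: -2, 7, -11/2

Forward elimination:
R2 <- R2 - (-2)*R1:  [ 0  6  7 ]
R3 <- R3 - (7)*R1:  [   0  -33   -6 ]
R3 <- R3 - (-11/2)*R2:  [    0     0  65/2 ]
Multipliers (in order of application): m_{21} = -2, m_{31} = 7, m_{32} = -11/2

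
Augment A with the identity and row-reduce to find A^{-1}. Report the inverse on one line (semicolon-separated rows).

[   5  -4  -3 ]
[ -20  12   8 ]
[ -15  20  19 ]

inverse = [-17/10 -2/5 -1/10; -13/2 -5/4 -1/2; 11/2 1 1/2]

Gauss-Jordan on [A | I]:
R1 <- (1/5)*R1:  [    1  -4/5  -3/5  |   1/5     0     0 ]
R2 <- R2 - (-20)*R1:  [  0  -4  -4  |   4   1   0 ]
R3 <- R3 - (-15)*R1:  [  0   8  10  |   3   0   1 ]
R2 <- (1/-4)*R2:  [    0     1     1  |    -1  -1/4     0 ]
R1 <- R1 - (-4/5)*R2:  [    1     0   1/5  |  -3/5  -1/5     0 ]
R3 <- R3 - (8)*R2:  [  0   0   2  |  11   2   1 ]
R3 <- (1/2)*R3:  [    0     0     1  |  11/2     1   1/2 ]
R1 <- R1 - (1/5)*R3:  [      1       0       0  |  -17/10    -2/5   -1/10 ]
R2 <- R2 - (1)*R3:  [     0      1      0  |  -13/2   -5/4   -1/2 ]
Right block of [I | A^{-1}] is the inverse:
[ -17/10  -2/5  -1/10 ]
[  -13/2  -5/4   -1/2 ]
[   11/2     1    1/2 ]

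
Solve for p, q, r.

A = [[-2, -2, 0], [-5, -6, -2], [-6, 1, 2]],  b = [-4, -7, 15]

(-3, 5, -4)

Forward elimination on [A|b]:
R2 <- R2 - (5/2)*R1:  [  0  -1  -2   3 ]
R3 <- R3 - (3)*R1:  [  0   7   2  27 ]
R3 <- R3 - (-7)*R2:  [   0    0  -12   48 ]
Row echelon form:
[ -2  -2    0  |  -4 ]
[  0  -1   -2  |   3 ]
[  0   0  -12  |  48 ]
Back-substitution:
r = (48) / -12 = -4
q = (3 - (-2)*(-4)) / -1 = 5
p = (-4 - (-2)*(5)) / -2 = -3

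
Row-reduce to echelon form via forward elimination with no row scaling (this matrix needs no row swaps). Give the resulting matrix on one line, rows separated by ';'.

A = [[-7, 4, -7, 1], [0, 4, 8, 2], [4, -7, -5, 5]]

Forward elimination:
R3 <- R3 - (-4/7)*R1:  [     0  -33/7     -9   39/7 ]
R3 <- R3 - (-33/28)*R2:  [      0       0     3/7  111/14 ]
Row echelon form:
[ -7  4   -7       1 ]
[  0  4    8       2 ]
[  0  0  3/7  111/14 ]

REF = [-7 4 -7 1; 0 4 8 2; 0 0 3/7 111/14]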